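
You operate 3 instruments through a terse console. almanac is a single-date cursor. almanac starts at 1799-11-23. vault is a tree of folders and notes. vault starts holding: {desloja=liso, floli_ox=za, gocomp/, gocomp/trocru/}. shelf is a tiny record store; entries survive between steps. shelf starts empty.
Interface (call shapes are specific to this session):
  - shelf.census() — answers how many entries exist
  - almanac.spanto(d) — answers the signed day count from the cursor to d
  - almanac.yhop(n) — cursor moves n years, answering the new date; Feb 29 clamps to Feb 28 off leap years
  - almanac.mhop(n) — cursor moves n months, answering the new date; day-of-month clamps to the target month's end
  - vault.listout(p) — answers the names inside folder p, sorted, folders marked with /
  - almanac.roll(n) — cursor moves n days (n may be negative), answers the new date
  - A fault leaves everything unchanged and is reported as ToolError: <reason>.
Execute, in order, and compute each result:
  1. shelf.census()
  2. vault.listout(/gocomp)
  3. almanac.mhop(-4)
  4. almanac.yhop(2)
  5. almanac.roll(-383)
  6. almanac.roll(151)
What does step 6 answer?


Answer: 1800-12-03

Derivation:
-- 1. shelf.census() => 0
-- 2. vault.listout(p→/gocomp) => [trocru/]
-- 3. almanac.mhop(n→-4) => 1799-07-23
-- 4. almanac.yhop(n→2) => 1801-07-23
-- 5. almanac.roll(n→-383) => 1800-07-05
-- 6. almanac.roll(n→151) => 1800-12-03


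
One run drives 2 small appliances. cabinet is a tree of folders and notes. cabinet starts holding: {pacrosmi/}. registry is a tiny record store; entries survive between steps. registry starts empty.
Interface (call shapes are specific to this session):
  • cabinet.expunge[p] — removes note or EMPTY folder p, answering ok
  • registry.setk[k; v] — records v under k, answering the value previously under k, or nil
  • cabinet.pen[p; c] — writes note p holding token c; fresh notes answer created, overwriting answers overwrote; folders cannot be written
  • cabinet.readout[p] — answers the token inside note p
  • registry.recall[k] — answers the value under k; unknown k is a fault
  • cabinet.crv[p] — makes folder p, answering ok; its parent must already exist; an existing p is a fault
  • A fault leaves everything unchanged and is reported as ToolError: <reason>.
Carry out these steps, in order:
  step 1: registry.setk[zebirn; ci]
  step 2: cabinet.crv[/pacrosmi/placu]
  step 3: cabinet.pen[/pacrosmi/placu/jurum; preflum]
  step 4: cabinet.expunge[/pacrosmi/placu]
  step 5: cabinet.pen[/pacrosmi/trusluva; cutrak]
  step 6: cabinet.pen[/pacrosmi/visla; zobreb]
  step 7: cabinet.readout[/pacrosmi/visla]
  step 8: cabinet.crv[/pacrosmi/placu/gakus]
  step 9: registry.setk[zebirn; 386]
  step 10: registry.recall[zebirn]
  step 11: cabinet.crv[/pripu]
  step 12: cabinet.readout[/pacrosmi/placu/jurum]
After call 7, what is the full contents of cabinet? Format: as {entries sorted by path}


I run registry.setk(k=zebirn, v=ci), and observe nil.
I use cabinet.crv(p=/pacrosmi/placu), and get ok.
Now I run cabinet.pen(p=/pacrosmi/placu/jurum, c=preflum), → created.
Then cabinet.expunge(p=/pacrosmi/placu), yielding ToolError: not empty.
I run cabinet.pen(p=/pacrosmi/trusluva, c=cutrak), yielding created.
Using cabinet.pen(p=/pacrosmi/visla, c=zobreb), — result: created.
I try cabinet.readout(p=/pacrosmi/visla), and observe zobreb.
I run cabinet.crv(p=/pacrosmi/placu/gakus), → ok.
I call registry.setk(k=zebirn, v=386), and see ci.
Now I run registry.recall(k=zebirn), which returns 386.
Using cabinet.crv(p=/pripu), and observe ok.
I run cabinet.readout(p=/pacrosmi/placu/jurum), — result: preflum.

Answer: {pacrosmi/, pacrosmi/placu/, pacrosmi/placu/jurum=preflum, pacrosmi/trusluva=cutrak, pacrosmi/visla=zobreb}


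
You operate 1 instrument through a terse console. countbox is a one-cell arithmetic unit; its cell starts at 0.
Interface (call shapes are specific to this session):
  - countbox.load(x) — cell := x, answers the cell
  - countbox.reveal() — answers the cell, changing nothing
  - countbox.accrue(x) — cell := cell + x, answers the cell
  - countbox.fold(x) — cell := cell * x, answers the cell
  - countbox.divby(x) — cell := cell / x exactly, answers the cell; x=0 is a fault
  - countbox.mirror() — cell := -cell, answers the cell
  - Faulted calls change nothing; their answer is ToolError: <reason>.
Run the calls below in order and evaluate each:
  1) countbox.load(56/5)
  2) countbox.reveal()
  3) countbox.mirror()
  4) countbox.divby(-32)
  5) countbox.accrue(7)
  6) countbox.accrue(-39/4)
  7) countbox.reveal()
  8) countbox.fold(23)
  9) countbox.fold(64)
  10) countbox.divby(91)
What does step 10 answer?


I try countbox.load(x='56/5'), → 56/5.
I invoke countbox.reveal, — result: 56/5.
Invoking countbox.mirror(), and observe -56/5.
Now I run countbox.divby(x='-32'), → 7/20.
I run countbox.accrue(x='7'), → 147/20.
I call countbox.accrue(x='-39/4'), yielding -12/5.
Now I run countbox.reveal(), and see -12/5.
I try countbox.fold(x='23'), and get -276/5.
Now I run countbox.fold(x='64'), and observe -17664/5.
Now I run countbox.divby(x='91'), which returns -17664/455.

Answer: -17664/455


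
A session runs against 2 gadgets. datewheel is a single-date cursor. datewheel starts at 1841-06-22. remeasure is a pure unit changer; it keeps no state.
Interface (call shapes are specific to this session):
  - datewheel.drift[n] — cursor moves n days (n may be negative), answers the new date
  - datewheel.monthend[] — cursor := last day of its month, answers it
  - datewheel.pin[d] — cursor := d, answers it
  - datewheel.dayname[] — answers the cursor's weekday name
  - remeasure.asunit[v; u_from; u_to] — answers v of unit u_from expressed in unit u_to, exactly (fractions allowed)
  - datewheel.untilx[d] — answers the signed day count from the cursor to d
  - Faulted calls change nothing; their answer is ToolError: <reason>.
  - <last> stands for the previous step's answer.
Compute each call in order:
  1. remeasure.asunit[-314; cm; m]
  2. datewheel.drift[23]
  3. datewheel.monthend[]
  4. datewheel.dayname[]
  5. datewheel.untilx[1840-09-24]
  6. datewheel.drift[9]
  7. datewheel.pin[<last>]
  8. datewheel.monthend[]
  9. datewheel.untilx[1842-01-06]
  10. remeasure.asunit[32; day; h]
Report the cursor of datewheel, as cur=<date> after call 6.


Do: remeasure.asunit[v='-314'; u_from='cm'; u_to='m']
See: -157/50
Do: datewheel.drift[n='23']
See: 1841-07-15
Do: datewheel.monthend[]
See: 1841-07-31
Do: datewheel.dayname[]
See: Saturday
Do: datewheel.untilx[d='1840-09-24']
See: -310
Do: datewheel.drift[n='9']
See: 1841-08-09
Do: datewheel.pin[d='<last>']
See: 1841-08-09
Do: datewheel.monthend[]
See: 1841-08-31
Do: datewheel.untilx[d='1842-01-06']
See: 128
Do: remeasure.asunit[v='32'; u_from='day'; u_to='h']
See: 768

Answer: cur=1841-08-09


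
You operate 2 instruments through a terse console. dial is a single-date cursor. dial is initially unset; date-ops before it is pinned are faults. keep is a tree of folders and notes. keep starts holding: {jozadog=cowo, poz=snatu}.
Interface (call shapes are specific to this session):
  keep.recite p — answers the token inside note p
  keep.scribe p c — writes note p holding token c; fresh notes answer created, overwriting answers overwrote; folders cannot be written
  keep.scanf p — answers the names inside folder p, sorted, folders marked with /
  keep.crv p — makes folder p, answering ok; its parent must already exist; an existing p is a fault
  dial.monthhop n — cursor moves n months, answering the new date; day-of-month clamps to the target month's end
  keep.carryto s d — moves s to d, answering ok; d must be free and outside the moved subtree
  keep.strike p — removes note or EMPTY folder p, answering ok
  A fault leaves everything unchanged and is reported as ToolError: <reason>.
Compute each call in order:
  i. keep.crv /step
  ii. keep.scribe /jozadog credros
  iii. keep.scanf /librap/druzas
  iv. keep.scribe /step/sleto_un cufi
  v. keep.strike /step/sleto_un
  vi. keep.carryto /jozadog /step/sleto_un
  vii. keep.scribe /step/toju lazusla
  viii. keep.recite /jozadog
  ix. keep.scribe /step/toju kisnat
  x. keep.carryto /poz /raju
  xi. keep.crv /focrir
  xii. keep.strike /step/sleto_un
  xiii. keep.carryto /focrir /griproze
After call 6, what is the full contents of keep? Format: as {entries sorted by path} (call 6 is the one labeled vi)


> keep.crv p: /step
[out] ok
> keep.scribe p: /jozadog c: credros
[out] overwrote
> keep.scanf p: /librap/druzas
[out] ToolError: not found
> keep.scribe p: /step/sleto_un c: cufi
[out] created
> keep.strike p: /step/sleto_un
[out] ok
> keep.carryto s: /jozadog d: /step/sleto_un
[out] ok
> keep.scribe p: /step/toju c: lazusla
[out] created
> keep.recite p: /jozadog
[out] ToolError: not found
> keep.scribe p: /step/toju c: kisnat
[out] overwrote
> keep.carryto s: /poz d: /raju
[out] ok
> keep.crv p: /focrir
[out] ok
> keep.strike p: /step/sleto_un
[out] ok
> keep.carryto s: /focrir d: /griproze
[out] ok

Answer: {poz=snatu, step/, step/sleto_un=credros}


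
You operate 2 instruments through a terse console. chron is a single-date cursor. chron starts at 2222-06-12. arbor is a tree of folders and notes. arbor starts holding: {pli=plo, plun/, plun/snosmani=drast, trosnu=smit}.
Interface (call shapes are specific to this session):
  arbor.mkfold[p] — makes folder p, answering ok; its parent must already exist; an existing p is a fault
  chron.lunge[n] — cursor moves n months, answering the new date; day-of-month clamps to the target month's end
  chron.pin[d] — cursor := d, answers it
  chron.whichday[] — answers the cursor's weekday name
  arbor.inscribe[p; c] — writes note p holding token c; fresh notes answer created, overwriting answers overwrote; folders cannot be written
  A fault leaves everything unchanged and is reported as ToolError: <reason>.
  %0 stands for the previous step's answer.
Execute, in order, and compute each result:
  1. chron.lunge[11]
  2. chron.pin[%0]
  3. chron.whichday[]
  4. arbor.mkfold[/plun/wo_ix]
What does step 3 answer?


% lunge n=11
  2223-05-12
% pin d=%0
  2223-05-12
% whichday
  Monday
% mkfold p=/plun/wo_ix
  ok

Answer: Monday


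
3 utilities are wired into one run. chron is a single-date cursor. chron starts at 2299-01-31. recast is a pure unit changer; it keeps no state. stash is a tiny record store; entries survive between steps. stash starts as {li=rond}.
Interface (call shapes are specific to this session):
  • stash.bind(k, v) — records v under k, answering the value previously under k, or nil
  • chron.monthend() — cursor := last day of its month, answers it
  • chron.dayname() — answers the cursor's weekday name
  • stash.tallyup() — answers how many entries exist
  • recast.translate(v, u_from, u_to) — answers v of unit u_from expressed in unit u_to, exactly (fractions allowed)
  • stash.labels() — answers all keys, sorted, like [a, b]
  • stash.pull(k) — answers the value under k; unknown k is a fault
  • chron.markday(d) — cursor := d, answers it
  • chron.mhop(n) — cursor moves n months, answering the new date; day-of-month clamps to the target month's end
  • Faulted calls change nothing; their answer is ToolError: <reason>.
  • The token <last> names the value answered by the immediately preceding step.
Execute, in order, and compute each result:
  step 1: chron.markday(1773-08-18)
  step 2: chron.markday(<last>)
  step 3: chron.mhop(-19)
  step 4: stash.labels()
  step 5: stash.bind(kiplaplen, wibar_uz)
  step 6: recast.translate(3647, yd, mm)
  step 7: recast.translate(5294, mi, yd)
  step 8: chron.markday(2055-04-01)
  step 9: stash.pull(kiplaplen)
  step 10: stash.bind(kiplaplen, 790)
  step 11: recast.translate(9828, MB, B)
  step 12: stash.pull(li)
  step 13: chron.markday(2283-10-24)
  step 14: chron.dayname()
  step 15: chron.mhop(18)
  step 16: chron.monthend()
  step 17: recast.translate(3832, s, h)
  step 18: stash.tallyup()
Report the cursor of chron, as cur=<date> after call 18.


Now I run chron.markday passing d=1773-08-18, giving 1773-08-18.
Then chron.markday passing d=<last>, giving 1773-08-18.
Then chron.mhop passing n=-19, → 1772-01-18.
Then stash.labels: [li].
Next I call stash.bind passing k=kiplaplen, v=wibar_uz, — result: nil.
Invoking recast.translate passing v=3647, u_from=yd, u_to=mm, and get 16674084/5.
Then recast.translate passing v=5294, u_from=mi, u_to=yd, which returns 9317440.
Using chron.markday passing d=2055-04-01, giving 2055-04-01.
Invoking stash.pull passing k=kiplaplen, → wibar_uz.
Invoking stash.bind passing k=kiplaplen, v=790, giving wibar_uz.
Calling recast.translate passing v=9828, u_from=MB, u_to=B: 9828000000.
I try stash.pull passing k=li, — result: rond.
Calling chron.markday passing d=2283-10-24, and observe 2283-10-24.
Then chron.dayname, and see Wednesday.
I invoke chron.mhop passing n=18, and observe 2285-04-24.
I use chron.monthend(), — result: 2285-04-30.
I run recast.translate passing v=3832, u_from=s, u_to=h, — result: 479/450.
I use stash.tallyup, giving 2.

Answer: cur=2285-04-30


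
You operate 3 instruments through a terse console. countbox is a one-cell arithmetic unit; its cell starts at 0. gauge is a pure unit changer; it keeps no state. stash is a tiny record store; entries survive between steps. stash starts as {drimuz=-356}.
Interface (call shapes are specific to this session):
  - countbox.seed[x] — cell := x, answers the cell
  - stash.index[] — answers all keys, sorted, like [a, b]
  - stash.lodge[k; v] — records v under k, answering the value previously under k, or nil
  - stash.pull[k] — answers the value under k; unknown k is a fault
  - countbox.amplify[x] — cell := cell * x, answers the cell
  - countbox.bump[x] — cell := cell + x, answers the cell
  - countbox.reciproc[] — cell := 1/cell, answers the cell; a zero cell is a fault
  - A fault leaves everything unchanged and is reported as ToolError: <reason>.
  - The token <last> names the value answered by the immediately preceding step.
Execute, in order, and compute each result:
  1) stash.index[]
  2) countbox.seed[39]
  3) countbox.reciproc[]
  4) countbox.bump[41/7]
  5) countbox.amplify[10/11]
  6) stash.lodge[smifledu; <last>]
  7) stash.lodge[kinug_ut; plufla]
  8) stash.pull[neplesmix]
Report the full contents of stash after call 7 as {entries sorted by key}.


I call stash.index(), — result: [drimuz].
I invoke countbox.seed using x→39, which returns 39.
Then countbox.reciproc(), yielding 1/39.
I use countbox.bump using x→41/7, and observe 1606/273.
I call countbox.amplify using x→10/11, giving 1460/273.
I call stash.lodge using k→smifledu, v→<last>, which returns nil.
I run stash.lodge using k→kinug_ut, v→plufla, — result: nil.
I invoke stash.pull using k→neplesmix, giving ToolError: no such key neplesmix.

Answer: {drimuz=-356, kinug_ut=plufla, smifledu=1460/273}


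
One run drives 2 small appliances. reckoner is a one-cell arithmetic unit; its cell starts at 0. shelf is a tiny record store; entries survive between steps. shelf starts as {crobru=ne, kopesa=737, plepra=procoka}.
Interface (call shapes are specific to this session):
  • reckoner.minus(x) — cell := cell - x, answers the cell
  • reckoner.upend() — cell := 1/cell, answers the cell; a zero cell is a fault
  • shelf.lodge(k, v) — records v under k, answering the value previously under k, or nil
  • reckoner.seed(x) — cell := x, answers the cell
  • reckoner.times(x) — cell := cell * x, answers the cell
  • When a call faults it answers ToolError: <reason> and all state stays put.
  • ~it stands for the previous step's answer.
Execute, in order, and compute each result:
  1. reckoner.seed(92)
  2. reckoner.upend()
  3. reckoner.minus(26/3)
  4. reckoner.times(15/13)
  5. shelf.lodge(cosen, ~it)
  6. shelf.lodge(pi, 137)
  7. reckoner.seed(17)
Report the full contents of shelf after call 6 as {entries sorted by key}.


>>> reckoner.seed x='92'
  92
>>> reckoner.upend
  1/92
>>> reckoner.minus x='26/3'
  -2389/276
>>> reckoner.times x='15/13'
  -11945/1196
>>> shelf.lodge k='cosen' v='~it'
  nil
>>> shelf.lodge k='pi' v='137'
  nil
>>> reckoner.seed x='17'
  17

Answer: {cosen=-11945/1196, crobru=ne, kopesa=737, pi=137, plepra=procoka}


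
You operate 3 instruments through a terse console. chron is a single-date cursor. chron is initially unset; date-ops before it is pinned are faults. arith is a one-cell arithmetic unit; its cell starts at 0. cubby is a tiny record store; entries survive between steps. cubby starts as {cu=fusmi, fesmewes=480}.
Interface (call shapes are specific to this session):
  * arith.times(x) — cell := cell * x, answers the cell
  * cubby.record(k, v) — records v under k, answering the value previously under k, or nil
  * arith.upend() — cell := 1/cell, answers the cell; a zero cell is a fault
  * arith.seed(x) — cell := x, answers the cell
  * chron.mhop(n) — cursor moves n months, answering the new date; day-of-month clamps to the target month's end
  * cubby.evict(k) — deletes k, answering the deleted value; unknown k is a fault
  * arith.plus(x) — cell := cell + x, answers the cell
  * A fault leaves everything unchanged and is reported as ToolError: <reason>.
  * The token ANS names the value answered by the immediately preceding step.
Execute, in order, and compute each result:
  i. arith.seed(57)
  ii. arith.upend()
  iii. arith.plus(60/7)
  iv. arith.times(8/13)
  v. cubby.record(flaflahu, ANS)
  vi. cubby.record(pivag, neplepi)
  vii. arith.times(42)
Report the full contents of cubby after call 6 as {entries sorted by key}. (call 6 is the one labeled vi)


I invoke arith.seed on x='57', and see 57.
Then arith.upend(), and observe 1/57.
I try arith.plus on x='60/7', — result: 3427/399.
I invoke arith.times on x='8/13', yielding 27416/5187.
I call cubby.record on k='flaflahu', v='ANS', — result: nil.
I run cubby.record on k='pivag', v='neplepi', giving nil.
I use arith.times on x='42', — result: 54832/247.

Answer: {cu=fusmi, fesmewes=480, flaflahu=27416/5187, pivag=neplepi}


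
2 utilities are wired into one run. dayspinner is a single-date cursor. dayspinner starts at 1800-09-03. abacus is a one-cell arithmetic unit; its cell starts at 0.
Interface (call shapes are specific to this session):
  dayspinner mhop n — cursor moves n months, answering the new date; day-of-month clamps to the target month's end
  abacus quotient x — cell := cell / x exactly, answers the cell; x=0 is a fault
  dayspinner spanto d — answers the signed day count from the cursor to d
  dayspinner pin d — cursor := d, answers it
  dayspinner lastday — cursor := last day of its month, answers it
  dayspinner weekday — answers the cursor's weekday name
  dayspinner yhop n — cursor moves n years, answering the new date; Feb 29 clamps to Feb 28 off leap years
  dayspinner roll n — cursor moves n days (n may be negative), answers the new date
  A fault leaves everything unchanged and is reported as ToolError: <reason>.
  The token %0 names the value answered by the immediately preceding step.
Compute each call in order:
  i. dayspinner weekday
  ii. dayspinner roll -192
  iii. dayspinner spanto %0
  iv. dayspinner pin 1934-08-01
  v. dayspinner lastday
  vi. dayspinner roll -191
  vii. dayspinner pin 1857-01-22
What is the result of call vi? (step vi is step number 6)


I try dayspinner weekday, and get Wednesday.
I invoke dayspinner roll(n='-192'): 1800-02-23.
I call dayspinner spanto(d='%0'), yielding 0.
Calling dayspinner pin(d='1934-08-01'), and see 1934-08-01.
Invoking dayspinner lastday: 1934-08-31.
Invoking dayspinner roll(n='-191'), and observe 1934-02-21.
I use dayspinner pin(d='1857-01-22'), yielding 1857-01-22.

Answer: 1934-02-21


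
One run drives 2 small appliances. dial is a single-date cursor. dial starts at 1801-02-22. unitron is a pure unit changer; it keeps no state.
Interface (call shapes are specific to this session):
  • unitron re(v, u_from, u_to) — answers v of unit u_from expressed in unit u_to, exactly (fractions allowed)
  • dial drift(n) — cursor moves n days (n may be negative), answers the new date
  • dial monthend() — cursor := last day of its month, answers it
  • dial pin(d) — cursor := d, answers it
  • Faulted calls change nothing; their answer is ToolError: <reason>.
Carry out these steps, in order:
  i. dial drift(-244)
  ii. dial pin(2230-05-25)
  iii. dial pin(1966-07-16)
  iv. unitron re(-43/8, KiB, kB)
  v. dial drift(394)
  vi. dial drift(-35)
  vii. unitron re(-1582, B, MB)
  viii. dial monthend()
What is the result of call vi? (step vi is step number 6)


Answer: 1967-07-10

Derivation:
> dial drift n→-244
[out] 1800-06-23
> dial pin d→2230-05-25
[out] 2230-05-25
> dial pin d→1966-07-16
[out] 1966-07-16
> unitron re v→-43/8 u_from→KiB u_to→kB
[out] -688/125
> dial drift n→394
[out] 1967-08-14
> dial drift n→-35
[out] 1967-07-10
> unitron re v→-1582 u_from→B u_to→MB
[out] -791/500000
> dial monthend
[out] 1967-07-31


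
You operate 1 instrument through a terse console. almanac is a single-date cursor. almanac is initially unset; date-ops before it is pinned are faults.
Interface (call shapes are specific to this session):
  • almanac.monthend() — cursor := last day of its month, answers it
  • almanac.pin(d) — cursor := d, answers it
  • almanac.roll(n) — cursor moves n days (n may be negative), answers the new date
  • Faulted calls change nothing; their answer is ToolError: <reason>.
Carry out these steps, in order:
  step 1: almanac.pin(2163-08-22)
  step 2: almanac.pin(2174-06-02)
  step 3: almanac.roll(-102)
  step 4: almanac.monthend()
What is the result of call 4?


-- pin(d→2163-08-22) ~> 2163-08-22
-- pin(d→2174-06-02) ~> 2174-06-02
-- roll(n→-102) ~> 2174-02-20
-- monthend() ~> 2174-02-28

Answer: 2174-02-28


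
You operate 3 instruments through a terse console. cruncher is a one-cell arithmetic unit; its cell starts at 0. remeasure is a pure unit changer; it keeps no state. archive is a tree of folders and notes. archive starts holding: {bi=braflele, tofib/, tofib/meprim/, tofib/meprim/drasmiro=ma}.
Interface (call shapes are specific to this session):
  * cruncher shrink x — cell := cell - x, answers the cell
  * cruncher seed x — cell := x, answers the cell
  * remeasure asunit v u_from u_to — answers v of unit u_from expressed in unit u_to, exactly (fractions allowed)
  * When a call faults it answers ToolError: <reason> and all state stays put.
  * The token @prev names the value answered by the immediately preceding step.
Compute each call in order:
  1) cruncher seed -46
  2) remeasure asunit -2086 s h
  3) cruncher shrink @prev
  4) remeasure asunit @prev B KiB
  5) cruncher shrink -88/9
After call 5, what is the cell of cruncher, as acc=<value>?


Answer: acc=-64157/1800

Derivation:
==> cruncher seed(x='-46')
<== -46
==> remeasure asunit(v='-2086', u_from='s', u_to='h')
<== -1043/1800
==> cruncher shrink(x='@prev')
<== -81757/1800
==> remeasure asunit(v='@prev', u_from='B', u_to='KiB')
<== -81757/1843200
==> cruncher shrink(x='-88/9')
<== -64157/1800


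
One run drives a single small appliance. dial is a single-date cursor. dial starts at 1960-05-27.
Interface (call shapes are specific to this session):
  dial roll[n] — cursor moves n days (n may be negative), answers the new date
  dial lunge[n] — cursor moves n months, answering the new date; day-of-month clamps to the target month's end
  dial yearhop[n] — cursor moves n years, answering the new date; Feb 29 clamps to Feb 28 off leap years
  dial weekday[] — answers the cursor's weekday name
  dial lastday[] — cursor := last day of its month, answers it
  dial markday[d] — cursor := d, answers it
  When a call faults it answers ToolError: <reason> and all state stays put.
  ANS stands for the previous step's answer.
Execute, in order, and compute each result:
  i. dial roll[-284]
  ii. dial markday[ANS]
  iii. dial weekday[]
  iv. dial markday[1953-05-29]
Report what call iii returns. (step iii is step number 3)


Answer: Monday

Derivation:
→ dial roll(n=-284)
← 1959-08-17
→ dial markday(d=ANS)
← 1959-08-17
→ dial weekday()
← Monday
→ dial markday(d=1953-05-29)
← 1953-05-29


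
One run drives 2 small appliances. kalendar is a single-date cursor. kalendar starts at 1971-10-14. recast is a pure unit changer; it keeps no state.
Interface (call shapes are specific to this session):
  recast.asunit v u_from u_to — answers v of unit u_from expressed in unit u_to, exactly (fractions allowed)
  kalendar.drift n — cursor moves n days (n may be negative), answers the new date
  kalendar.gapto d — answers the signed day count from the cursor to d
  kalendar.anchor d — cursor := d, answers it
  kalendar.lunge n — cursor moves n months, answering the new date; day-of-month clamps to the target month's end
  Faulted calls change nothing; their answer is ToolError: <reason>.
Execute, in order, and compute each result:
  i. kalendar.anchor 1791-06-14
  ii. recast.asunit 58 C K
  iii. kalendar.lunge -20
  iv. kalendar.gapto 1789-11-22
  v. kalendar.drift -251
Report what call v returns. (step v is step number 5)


I try kalendar.anchor passing d='1791-06-14', — result: 1791-06-14.
I use recast.asunit passing v='58', u_from='C', u_to='K', and get 6623/20.
Using kalendar.lunge passing n='-20', yielding 1789-10-14.
Next I call kalendar.gapto passing d='1789-11-22', which returns 39.
Then kalendar.drift passing n='-251', and observe 1789-02-05.

Answer: 1789-02-05


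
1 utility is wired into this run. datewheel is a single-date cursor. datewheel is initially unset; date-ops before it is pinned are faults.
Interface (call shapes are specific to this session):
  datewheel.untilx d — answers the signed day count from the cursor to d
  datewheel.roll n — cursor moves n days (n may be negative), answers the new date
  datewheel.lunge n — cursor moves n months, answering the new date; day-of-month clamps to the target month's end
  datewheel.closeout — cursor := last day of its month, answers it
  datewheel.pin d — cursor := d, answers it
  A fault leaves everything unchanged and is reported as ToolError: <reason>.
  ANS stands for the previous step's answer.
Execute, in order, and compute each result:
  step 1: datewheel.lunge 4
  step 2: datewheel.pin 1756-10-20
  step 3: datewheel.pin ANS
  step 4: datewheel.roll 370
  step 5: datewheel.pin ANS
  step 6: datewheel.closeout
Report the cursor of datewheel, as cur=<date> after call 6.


% datewheel.lunge(n: 4) : ToolError: no date set
% datewheel.pin(d: 1756-10-20) : 1756-10-20
% datewheel.pin(d: ANS) : 1756-10-20
% datewheel.roll(n: 370) : 1757-10-25
% datewheel.pin(d: ANS) : 1757-10-25
% datewheel.closeout() : 1757-10-31

Answer: cur=1757-10-31


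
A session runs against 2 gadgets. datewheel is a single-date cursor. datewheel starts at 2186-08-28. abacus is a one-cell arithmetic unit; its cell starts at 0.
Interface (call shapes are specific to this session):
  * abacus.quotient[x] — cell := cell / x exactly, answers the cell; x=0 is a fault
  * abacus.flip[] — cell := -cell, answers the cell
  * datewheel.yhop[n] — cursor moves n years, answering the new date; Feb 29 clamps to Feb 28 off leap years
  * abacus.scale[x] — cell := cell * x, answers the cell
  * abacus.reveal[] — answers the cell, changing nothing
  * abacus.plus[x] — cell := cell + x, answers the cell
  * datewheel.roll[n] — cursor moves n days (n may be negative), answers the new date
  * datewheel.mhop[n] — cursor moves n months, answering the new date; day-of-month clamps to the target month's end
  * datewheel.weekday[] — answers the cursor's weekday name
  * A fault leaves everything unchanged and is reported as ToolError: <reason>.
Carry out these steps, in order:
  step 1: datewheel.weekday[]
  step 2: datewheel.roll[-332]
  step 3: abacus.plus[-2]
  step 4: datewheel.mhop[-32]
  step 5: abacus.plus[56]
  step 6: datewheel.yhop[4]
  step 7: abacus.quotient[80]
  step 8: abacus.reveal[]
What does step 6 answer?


Answer: 2187-01-30

Derivation:
·→ datewheel.weekday()
·← Monday
·→ datewheel.roll(n=-332)
·← 2185-09-30
·→ abacus.plus(x=-2)
·← -2
·→ datewheel.mhop(n=-32)
·← 2183-01-30
·→ abacus.plus(x=56)
·← 54
·→ datewheel.yhop(n=4)
·← 2187-01-30
·→ abacus.quotient(x=80)
·← 27/40
·→ abacus.reveal()
·← 27/40


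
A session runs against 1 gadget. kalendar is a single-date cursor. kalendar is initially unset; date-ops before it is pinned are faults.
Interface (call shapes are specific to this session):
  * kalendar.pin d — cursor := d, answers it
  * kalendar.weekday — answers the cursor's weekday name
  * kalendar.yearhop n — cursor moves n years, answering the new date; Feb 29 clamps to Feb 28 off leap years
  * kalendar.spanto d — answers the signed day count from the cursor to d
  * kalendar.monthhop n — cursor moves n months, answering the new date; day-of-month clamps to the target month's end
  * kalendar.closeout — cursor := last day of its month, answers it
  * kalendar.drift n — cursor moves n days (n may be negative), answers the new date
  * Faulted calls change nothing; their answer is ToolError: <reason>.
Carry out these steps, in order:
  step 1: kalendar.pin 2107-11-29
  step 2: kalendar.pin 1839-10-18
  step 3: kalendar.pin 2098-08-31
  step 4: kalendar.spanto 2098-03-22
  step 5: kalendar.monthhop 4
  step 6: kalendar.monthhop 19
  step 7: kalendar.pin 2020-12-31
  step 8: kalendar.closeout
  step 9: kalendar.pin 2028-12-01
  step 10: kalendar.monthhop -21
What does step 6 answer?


Answer: 2100-07-31

Derivation:
! 1. kalendar.pin(d: 2107-11-29) ~> 2107-11-29
! 2. kalendar.pin(d: 1839-10-18) ~> 1839-10-18
! 3. kalendar.pin(d: 2098-08-31) ~> 2098-08-31
! 4. kalendar.spanto(d: 2098-03-22) ~> -162
! 5. kalendar.monthhop(n: 4) ~> 2098-12-31
! 6. kalendar.monthhop(n: 19) ~> 2100-07-31
! 7. kalendar.pin(d: 2020-12-31) ~> 2020-12-31
! 8. kalendar.closeout() ~> 2020-12-31
! 9. kalendar.pin(d: 2028-12-01) ~> 2028-12-01
! 10. kalendar.monthhop(n: -21) ~> 2027-03-01


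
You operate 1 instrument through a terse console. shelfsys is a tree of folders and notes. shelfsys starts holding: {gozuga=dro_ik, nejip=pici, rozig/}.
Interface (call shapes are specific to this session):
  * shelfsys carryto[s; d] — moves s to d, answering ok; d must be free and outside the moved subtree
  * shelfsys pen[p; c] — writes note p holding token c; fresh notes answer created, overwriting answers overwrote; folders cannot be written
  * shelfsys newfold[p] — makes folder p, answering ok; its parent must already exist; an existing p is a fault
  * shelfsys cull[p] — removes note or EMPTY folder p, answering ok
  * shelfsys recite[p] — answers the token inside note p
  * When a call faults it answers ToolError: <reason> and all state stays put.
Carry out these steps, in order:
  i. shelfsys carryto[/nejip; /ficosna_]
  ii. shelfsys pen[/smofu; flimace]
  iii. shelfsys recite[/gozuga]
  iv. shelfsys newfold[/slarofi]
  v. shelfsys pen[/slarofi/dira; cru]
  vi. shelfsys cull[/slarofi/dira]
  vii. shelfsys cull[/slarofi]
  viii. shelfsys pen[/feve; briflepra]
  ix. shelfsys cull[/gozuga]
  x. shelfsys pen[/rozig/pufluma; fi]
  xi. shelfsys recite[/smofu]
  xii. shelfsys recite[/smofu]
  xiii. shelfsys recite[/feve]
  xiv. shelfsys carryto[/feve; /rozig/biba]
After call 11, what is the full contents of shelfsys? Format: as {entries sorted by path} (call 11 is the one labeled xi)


Act: shelfsys carryto[s→/nejip; d→/ficosna_]
Obs: ok
Act: shelfsys pen[p→/smofu; c→flimace]
Obs: created
Act: shelfsys recite[p→/gozuga]
Obs: dro_ik
Act: shelfsys newfold[p→/slarofi]
Obs: ok
Act: shelfsys pen[p→/slarofi/dira; c→cru]
Obs: created
Act: shelfsys cull[p→/slarofi/dira]
Obs: ok
Act: shelfsys cull[p→/slarofi]
Obs: ok
Act: shelfsys pen[p→/feve; c→briflepra]
Obs: created
Act: shelfsys cull[p→/gozuga]
Obs: ok
Act: shelfsys pen[p→/rozig/pufluma; c→fi]
Obs: created
Act: shelfsys recite[p→/smofu]
Obs: flimace
Act: shelfsys recite[p→/smofu]
Obs: flimace
Act: shelfsys recite[p→/feve]
Obs: briflepra
Act: shelfsys carryto[s→/feve; d→/rozig/biba]
Obs: ok

Answer: {feve=briflepra, ficosna_=pici, rozig/, rozig/pufluma=fi, smofu=flimace}


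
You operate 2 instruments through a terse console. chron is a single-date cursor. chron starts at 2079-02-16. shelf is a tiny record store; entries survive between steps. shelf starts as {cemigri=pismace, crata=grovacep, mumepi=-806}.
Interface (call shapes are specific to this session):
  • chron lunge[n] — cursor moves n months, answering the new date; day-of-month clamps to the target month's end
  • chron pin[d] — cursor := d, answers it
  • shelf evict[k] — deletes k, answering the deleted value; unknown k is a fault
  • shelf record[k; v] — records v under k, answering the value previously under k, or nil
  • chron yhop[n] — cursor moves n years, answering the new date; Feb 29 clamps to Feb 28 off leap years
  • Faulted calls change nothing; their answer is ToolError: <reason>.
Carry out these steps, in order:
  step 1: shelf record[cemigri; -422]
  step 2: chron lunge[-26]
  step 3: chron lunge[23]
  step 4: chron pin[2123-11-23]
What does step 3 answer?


Do: shelf record[k: cemigri; v: -422]
See: pismace
Do: chron lunge[n: -26]
See: 2076-12-16
Do: chron lunge[n: 23]
See: 2078-11-16
Do: chron pin[d: 2123-11-23]
See: 2123-11-23

Answer: 2078-11-16


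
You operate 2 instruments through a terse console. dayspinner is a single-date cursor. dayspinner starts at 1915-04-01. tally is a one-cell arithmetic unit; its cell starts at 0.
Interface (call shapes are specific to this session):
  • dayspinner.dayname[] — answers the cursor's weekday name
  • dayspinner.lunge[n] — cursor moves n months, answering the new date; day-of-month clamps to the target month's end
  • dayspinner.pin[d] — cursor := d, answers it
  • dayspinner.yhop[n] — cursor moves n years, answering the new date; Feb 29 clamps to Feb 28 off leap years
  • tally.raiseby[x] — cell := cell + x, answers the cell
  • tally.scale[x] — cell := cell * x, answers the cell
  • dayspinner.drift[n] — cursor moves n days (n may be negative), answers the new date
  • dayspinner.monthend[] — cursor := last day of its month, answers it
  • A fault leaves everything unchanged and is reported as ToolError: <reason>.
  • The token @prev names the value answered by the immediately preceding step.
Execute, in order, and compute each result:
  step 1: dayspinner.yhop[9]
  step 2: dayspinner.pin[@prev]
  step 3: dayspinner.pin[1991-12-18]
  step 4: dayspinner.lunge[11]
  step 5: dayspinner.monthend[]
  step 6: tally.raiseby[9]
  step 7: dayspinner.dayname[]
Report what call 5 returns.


·→ dayspinner.yhop(n: 9)
·← 1924-04-01
·→ dayspinner.pin(d: @prev)
·← 1924-04-01
·→ dayspinner.pin(d: 1991-12-18)
·← 1991-12-18
·→ dayspinner.lunge(n: 11)
·← 1992-11-18
·→ dayspinner.monthend()
·← 1992-11-30
·→ tally.raiseby(x: 9)
·← 9
·→ dayspinner.dayname()
·← Monday

Answer: 1992-11-30


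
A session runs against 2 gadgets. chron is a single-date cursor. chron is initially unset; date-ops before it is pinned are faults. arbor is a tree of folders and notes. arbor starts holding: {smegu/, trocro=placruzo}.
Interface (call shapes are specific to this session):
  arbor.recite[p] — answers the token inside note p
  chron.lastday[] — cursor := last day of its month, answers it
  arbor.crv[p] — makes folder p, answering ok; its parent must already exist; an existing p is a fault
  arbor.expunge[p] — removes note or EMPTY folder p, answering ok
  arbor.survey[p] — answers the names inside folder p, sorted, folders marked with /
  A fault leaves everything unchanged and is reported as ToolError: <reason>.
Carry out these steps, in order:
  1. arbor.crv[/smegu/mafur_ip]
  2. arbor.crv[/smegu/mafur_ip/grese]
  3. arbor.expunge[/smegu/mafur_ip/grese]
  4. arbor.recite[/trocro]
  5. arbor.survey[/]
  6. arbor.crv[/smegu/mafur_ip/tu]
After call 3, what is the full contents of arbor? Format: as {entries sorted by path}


==> arbor.crv(p: /smegu/mafur_ip)
<== ok
==> arbor.crv(p: /smegu/mafur_ip/grese)
<== ok
==> arbor.expunge(p: /smegu/mafur_ip/grese)
<== ok
==> arbor.recite(p: /trocro)
<== placruzo
==> arbor.survey(p: /)
<== [smegu/, trocro]
==> arbor.crv(p: /smegu/mafur_ip/tu)
<== ok

Answer: {smegu/, smegu/mafur_ip/, trocro=placruzo}


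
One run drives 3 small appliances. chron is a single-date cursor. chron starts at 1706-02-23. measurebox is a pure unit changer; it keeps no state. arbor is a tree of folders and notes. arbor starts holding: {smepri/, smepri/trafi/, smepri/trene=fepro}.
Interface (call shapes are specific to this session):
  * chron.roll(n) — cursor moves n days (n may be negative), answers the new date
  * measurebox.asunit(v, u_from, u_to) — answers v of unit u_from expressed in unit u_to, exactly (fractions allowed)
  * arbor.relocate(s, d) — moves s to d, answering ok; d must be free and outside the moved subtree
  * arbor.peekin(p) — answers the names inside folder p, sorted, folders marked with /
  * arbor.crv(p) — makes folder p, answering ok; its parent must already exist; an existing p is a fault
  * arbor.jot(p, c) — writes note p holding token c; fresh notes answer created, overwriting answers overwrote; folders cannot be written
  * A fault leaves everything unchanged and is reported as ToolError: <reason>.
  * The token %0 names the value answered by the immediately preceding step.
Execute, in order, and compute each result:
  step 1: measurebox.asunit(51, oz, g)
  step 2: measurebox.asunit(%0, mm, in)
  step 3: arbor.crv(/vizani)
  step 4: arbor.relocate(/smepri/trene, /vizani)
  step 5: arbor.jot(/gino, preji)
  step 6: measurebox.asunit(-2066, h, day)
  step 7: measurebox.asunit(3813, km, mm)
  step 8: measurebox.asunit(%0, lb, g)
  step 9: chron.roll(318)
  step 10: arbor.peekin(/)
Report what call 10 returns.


Answer: [gino, smepri/, vizani/]

Derivation:
;; asunit(v: 51, u_from: oz, u_to: g) -> 2313321087/1600000
;; asunit(v: %0, u_from: mm, u_to: in) -> 2313321087/40640000
;; crv(p: /vizani) -> ok
;; relocate(s: /smepri/trene, d: /vizani) -> ToolError: exists
;; jot(p: /gino, c: preji) -> created
;; asunit(v: -2066, u_from: h, u_to: day) -> -1033/12
;; asunit(v: 3813, u_from: km, u_to: mm) -> 3813000000
;; asunit(v: %0, u_from: lb, u_to: g) -> 1729547706810
;; roll(n: 318) -> 1707-01-07
;; peekin(p: /) -> [gino, smepri/, vizani/]


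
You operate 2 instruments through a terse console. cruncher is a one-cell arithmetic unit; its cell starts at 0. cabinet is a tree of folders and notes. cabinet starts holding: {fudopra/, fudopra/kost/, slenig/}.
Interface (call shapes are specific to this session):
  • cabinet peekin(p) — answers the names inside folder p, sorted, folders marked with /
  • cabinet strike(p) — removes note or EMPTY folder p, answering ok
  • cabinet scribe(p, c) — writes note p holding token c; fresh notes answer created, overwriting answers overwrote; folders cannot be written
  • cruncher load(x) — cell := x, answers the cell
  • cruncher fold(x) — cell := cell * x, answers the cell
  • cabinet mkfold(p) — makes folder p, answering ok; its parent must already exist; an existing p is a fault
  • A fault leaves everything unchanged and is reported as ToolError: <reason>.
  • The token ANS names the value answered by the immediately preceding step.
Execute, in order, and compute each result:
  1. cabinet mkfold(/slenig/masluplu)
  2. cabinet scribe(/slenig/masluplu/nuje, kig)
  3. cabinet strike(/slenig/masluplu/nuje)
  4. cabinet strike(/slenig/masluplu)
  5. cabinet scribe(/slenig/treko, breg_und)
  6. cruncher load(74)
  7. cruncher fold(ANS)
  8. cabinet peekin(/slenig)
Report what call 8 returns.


-- 1. cabinet mkfold(/slenig/masluplu) -> ok
-- 2. cabinet scribe(/slenig/masluplu/nuje, kig) -> created
-- 3. cabinet strike(/slenig/masluplu/nuje) -> ok
-- 4. cabinet strike(/slenig/masluplu) -> ok
-- 5. cabinet scribe(/slenig/treko, breg_und) -> created
-- 6. cruncher load(74) -> 74
-- 7. cruncher fold(ANS) -> 5476
-- 8. cabinet peekin(/slenig) -> [treko]

Answer: [treko]
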